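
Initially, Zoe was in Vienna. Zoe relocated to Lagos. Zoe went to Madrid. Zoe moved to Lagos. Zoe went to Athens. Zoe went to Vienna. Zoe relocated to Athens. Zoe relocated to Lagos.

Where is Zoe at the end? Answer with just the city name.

Tracking Zoe's location:
Start: Zoe is in Vienna.
After move 1: Vienna -> Lagos. Zoe is in Lagos.
After move 2: Lagos -> Madrid. Zoe is in Madrid.
After move 3: Madrid -> Lagos. Zoe is in Lagos.
After move 4: Lagos -> Athens. Zoe is in Athens.
After move 5: Athens -> Vienna. Zoe is in Vienna.
After move 6: Vienna -> Athens. Zoe is in Athens.
After move 7: Athens -> Lagos. Zoe is in Lagos.

Answer: Lagos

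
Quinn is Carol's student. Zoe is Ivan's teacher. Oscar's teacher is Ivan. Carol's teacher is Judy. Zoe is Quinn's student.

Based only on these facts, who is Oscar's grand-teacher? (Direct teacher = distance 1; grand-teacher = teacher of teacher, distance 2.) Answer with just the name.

Reconstructing the teacher chain from the given facts:
  Judy -> Carol -> Quinn -> Zoe -> Ivan -> Oscar
(each arrow means 'teacher of the next')
Positions in the chain (0 = top):
  position of Judy: 0
  position of Carol: 1
  position of Quinn: 2
  position of Zoe: 3
  position of Ivan: 4
  position of Oscar: 5

Oscar is at position 5; the grand-teacher is 2 steps up the chain, i.e. position 3: Zoe.

Answer: Zoe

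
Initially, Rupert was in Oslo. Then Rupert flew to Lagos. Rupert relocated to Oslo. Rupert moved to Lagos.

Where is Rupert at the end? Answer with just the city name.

Tracking Rupert's location:
Start: Rupert is in Oslo.
After move 1: Oslo -> Lagos. Rupert is in Lagos.
After move 2: Lagos -> Oslo. Rupert is in Oslo.
After move 3: Oslo -> Lagos. Rupert is in Lagos.

Answer: Lagos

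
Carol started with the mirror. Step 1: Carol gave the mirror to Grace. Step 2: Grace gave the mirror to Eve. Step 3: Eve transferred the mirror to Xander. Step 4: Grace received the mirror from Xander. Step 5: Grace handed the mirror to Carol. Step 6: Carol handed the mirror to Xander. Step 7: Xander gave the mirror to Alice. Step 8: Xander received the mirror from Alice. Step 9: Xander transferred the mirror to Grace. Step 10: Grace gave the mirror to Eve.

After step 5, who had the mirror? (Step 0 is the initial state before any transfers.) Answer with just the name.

Answer: Carol

Derivation:
Tracking the mirror holder through step 5:
After step 0 (start): Carol
After step 1: Grace
After step 2: Eve
After step 3: Xander
After step 4: Grace
After step 5: Carol

At step 5, the holder is Carol.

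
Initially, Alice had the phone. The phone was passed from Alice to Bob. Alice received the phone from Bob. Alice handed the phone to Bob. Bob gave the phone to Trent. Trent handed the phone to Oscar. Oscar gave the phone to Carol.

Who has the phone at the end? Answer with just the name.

Answer: Carol

Derivation:
Tracking the phone through each event:
Start: Alice has the phone.
After event 1: Bob has the phone.
After event 2: Alice has the phone.
After event 3: Bob has the phone.
After event 4: Trent has the phone.
After event 5: Oscar has the phone.
After event 6: Carol has the phone.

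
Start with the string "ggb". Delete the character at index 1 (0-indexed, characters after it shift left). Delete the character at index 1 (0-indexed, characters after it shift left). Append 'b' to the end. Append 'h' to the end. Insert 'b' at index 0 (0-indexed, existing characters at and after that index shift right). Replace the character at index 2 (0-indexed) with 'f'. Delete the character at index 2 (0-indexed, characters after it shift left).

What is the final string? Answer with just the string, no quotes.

Answer: bgh

Derivation:
Applying each edit step by step:
Start: "ggb"
Op 1 (delete idx 1 = 'g'): "ggb" -> "gb"
Op 2 (delete idx 1 = 'b'): "gb" -> "g"
Op 3 (append 'b'): "g" -> "gb"
Op 4 (append 'h'): "gb" -> "gbh"
Op 5 (insert 'b' at idx 0): "gbh" -> "bgbh"
Op 6 (replace idx 2: 'b' -> 'f'): "bgbh" -> "bgfh"
Op 7 (delete idx 2 = 'f'): "bgfh" -> "bgh"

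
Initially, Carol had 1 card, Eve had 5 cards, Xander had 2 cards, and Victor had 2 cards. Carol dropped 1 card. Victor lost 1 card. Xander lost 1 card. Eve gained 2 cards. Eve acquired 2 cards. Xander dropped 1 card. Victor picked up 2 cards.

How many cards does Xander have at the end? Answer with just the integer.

Answer: 0

Derivation:
Tracking counts step by step:
Start: Carol=1, Eve=5, Xander=2, Victor=2
Event 1 (Carol -1): Carol: 1 -> 0. State: Carol=0, Eve=5, Xander=2, Victor=2
Event 2 (Victor -1): Victor: 2 -> 1. State: Carol=0, Eve=5, Xander=2, Victor=1
Event 3 (Xander -1): Xander: 2 -> 1. State: Carol=0, Eve=5, Xander=1, Victor=1
Event 4 (Eve +2): Eve: 5 -> 7. State: Carol=0, Eve=7, Xander=1, Victor=1
Event 5 (Eve +2): Eve: 7 -> 9. State: Carol=0, Eve=9, Xander=1, Victor=1
Event 6 (Xander -1): Xander: 1 -> 0. State: Carol=0, Eve=9, Xander=0, Victor=1
Event 7 (Victor +2): Victor: 1 -> 3. State: Carol=0, Eve=9, Xander=0, Victor=3

Xander's final count: 0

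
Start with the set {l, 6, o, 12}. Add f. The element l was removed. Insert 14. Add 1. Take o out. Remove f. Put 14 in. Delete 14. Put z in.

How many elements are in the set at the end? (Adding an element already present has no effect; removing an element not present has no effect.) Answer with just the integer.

Answer: 4

Derivation:
Tracking the set through each operation:
Start: {12, 6, l, o}
Event 1 (add f): added. Set: {12, 6, f, l, o}
Event 2 (remove l): removed. Set: {12, 6, f, o}
Event 3 (add 14): added. Set: {12, 14, 6, f, o}
Event 4 (add 1): added. Set: {1, 12, 14, 6, f, o}
Event 5 (remove o): removed. Set: {1, 12, 14, 6, f}
Event 6 (remove f): removed. Set: {1, 12, 14, 6}
Event 7 (add 14): already present, no change. Set: {1, 12, 14, 6}
Event 8 (remove 14): removed. Set: {1, 12, 6}
Event 9 (add z): added. Set: {1, 12, 6, z}

Final set: {1, 12, 6, z} (size 4)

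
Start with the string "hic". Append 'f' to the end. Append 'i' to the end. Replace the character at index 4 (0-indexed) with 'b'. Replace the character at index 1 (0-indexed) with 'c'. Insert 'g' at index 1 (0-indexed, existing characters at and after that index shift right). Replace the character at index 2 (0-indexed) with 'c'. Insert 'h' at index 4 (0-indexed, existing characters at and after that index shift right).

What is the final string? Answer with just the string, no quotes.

Answer: hgcchfb

Derivation:
Applying each edit step by step:
Start: "hic"
Op 1 (append 'f'): "hic" -> "hicf"
Op 2 (append 'i'): "hicf" -> "hicfi"
Op 3 (replace idx 4: 'i' -> 'b'): "hicfi" -> "hicfb"
Op 4 (replace idx 1: 'i' -> 'c'): "hicfb" -> "hccfb"
Op 5 (insert 'g' at idx 1): "hccfb" -> "hgccfb"
Op 6 (replace idx 2: 'c' -> 'c'): "hgccfb" -> "hgccfb"
Op 7 (insert 'h' at idx 4): "hgccfb" -> "hgcchfb"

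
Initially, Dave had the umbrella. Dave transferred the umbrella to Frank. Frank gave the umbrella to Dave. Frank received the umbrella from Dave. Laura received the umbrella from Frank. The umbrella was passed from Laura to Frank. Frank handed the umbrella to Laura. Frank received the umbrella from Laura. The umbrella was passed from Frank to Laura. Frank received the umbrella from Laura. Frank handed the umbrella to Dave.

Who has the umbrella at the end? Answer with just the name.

Answer: Dave

Derivation:
Tracking the umbrella through each event:
Start: Dave has the umbrella.
After event 1: Frank has the umbrella.
After event 2: Dave has the umbrella.
After event 3: Frank has the umbrella.
After event 4: Laura has the umbrella.
After event 5: Frank has the umbrella.
After event 6: Laura has the umbrella.
After event 7: Frank has the umbrella.
After event 8: Laura has the umbrella.
After event 9: Frank has the umbrella.
After event 10: Dave has the umbrella.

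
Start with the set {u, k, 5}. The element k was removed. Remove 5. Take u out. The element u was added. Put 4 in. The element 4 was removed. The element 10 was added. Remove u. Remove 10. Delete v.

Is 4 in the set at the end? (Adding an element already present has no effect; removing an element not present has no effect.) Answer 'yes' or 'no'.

Answer: no

Derivation:
Tracking the set through each operation:
Start: {5, k, u}
Event 1 (remove k): removed. Set: {5, u}
Event 2 (remove 5): removed. Set: {u}
Event 3 (remove u): removed. Set: {}
Event 4 (add u): added. Set: {u}
Event 5 (add 4): added. Set: {4, u}
Event 6 (remove 4): removed. Set: {u}
Event 7 (add 10): added. Set: {10, u}
Event 8 (remove u): removed. Set: {10}
Event 9 (remove 10): removed. Set: {}
Event 10 (remove v): not present, no change. Set: {}

Final set: {} (size 0)
4 is NOT in the final set.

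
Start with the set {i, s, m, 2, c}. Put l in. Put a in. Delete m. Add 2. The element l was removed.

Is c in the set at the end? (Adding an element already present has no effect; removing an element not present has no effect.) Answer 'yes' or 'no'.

Tracking the set through each operation:
Start: {2, c, i, m, s}
Event 1 (add l): added. Set: {2, c, i, l, m, s}
Event 2 (add a): added. Set: {2, a, c, i, l, m, s}
Event 3 (remove m): removed. Set: {2, a, c, i, l, s}
Event 4 (add 2): already present, no change. Set: {2, a, c, i, l, s}
Event 5 (remove l): removed. Set: {2, a, c, i, s}

Final set: {2, a, c, i, s} (size 5)
c is in the final set.

Answer: yes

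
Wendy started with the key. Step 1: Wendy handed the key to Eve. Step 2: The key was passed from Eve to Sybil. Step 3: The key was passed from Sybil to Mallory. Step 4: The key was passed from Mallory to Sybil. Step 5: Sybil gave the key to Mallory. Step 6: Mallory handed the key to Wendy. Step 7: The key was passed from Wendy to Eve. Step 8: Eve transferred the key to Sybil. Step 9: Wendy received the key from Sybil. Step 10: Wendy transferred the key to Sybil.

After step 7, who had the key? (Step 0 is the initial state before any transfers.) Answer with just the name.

Answer: Eve

Derivation:
Tracking the key holder through step 7:
After step 0 (start): Wendy
After step 1: Eve
After step 2: Sybil
After step 3: Mallory
After step 4: Sybil
After step 5: Mallory
After step 6: Wendy
After step 7: Eve

At step 7, the holder is Eve.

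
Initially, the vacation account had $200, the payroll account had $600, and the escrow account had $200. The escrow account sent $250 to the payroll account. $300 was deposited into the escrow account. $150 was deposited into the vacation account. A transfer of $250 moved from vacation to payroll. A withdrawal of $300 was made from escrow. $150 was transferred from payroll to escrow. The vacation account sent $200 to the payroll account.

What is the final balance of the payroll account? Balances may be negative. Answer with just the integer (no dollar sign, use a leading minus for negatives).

Answer: 1150

Derivation:
Tracking account balances step by step:
Start: vacation=200, payroll=600, escrow=200
Event 1 (transfer 250 escrow -> payroll): escrow: 200 - 250 = -50, payroll: 600 + 250 = 850. Balances: vacation=200, payroll=850, escrow=-50
Event 2 (deposit 300 to escrow): escrow: -50 + 300 = 250. Balances: vacation=200, payroll=850, escrow=250
Event 3 (deposit 150 to vacation): vacation: 200 + 150 = 350. Balances: vacation=350, payroll=850, escrow=250
Event 4 (transfer 250 vacation -> payroll): vacation: 350 - 250 = 100, payroll: 850 + 250 = 1100. Balances: vacation=100, payroll=1100, escrow=250
Event 5 (withdraw 300 from escrow): escrow: 250 - 300 = -50. Balances: vacation=100, payroll=1100, escrow=-50
Event 6 (transfer 150 payroll -> escrow): payroll: 1100 - 150 = 950, escrow: -50 + 150 = 100. Balances: vacation=100, payroll=950, escrow=100
Event 7 (transfer 200 vacation -> payroll): vacation: 100 - 200 = -100, payroll: 950 + 200 = 1150. Balances: vacation=-100, payroll=1150, escrow=100

Final balance of payroll: 1150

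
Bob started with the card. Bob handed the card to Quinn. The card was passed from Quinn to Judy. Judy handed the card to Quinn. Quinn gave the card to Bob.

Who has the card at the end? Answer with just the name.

Tracking the card through each event:
Start: Bob has the card.
After event 1: Quinn has the card.
After event 2: Judy has the card.
After event 3: Quinn has the card.
After event 4: Bob has the card.

Answer: Bob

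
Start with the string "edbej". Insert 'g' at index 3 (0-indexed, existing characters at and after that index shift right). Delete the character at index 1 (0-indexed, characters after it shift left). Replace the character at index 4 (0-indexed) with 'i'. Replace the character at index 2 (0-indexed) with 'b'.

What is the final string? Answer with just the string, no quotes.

Answer: ebbei

Derivation:
Applying each edit step by step:
Start: "edbej"
Op 1 (insert 'g' at idx 3): "edbej" -> "edbgej"
Op 2 (delete idx 1 = 'd'): "edbgej" -> "ebgej"
Op 3 (replace idx 4: 'j' -> 'i'): "ebgej" -> "ebgei"
Op 4 (replace idx 2: 'g' -> 'b'): "ebgei" -> "ebbei"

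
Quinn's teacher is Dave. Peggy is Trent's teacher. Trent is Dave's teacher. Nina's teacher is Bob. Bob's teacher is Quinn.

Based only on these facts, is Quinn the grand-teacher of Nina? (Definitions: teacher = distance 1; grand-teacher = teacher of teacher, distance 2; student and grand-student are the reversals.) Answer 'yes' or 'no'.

Reconstructing the teacher chain from the given facts:
  Peggy -> Trent -> Dave -> Quinn -> Bob -> Nina
(each arrow means 'teacher of the next')
Positions in the chain (0 = top):
  position of Peggy: 0
  position of Trent: 1
  position of Dave: 2
  position of Quinn: 3
  position of Bob: 4
  position of Nina: 5

Quinn is at position 3, Nina is at position 5; signed distance (j - i) = 2.
'grand-teacher' requires j - i = 2. Actual distance is 2, so the relation HOLDS.

Answer: yes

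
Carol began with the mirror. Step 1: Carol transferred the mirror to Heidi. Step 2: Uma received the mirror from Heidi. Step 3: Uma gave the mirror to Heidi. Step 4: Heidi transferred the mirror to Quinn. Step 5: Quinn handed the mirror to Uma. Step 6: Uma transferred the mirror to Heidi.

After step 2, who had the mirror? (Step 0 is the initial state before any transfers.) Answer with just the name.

Tracking the mirror holder through step 2:
After step 0 (start): Carol
After step 1: Heidi
After step 2: Uma

At step 2, the holder is Uma.

Answer: Uma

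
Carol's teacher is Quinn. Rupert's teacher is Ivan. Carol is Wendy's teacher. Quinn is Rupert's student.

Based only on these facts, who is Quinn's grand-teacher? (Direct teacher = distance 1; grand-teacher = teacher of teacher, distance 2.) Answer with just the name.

Answer: Ivan

Derivation:
Reconstructing the teacher chain from the given facts:
  Ivan -> Rupert -> Quinn -> Carol -> Wendy
(each arrow means 'teacher of the next')
Positions in the chain (0 = top):
  position of Ivan: 0
  position of Rupert: 1
  position of Quinn: 2
  position of Carol: 3
  position of Wendy: 4

Quinn is at position 2; the grand-teacher is 2 steps up the chain, i.e. position 0: Ivan.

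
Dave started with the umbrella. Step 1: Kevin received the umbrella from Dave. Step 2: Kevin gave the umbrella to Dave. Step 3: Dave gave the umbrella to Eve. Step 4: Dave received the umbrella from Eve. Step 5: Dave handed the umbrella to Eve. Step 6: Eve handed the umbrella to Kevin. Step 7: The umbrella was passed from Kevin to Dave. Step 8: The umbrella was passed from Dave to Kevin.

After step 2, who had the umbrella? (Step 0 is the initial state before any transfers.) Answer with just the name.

Answer: Dave

Derivation:
Tracking the umbrella holder through step 2:
After step 0 (start): Dave
After step 1: Kevin
After step 2: Dave

At step 2, the holder is Dave.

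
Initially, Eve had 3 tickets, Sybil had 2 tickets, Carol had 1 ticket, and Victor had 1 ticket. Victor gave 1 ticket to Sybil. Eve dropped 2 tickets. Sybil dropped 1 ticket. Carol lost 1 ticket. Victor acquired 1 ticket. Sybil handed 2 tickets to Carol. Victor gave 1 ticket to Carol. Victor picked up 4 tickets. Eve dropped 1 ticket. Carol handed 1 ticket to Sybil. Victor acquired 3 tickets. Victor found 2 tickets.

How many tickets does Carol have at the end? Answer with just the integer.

Tracking counts step by step:
Start: Eve=3, Sybil=2, Carol=1, Victor=1
Event 1 (Victor -> Sybil, 1): Victor: 1 -> 0, Sybil: 2 -> 3. State: Eve=3, Sybil=3, Carol=1, Victor=0
Event 2 (Eve -2): Eve: 3 -> 1. State: Eve=1, Sybil=3, Carol=1, Victor=0
Event 3 (Sybil -1): Sybil: 3 -> 2. State: Eve=1, Sybil=2, Carol=1, Victor=0
Event 4 (Carol -1): Carol: 1 -> 0. State: Eve=1, Sybil=2, Carol=0, Victor=0
Event 5 (Victor +1): Victor: 0 -> 1. State: Eve=1, Sybil=2, Carol=0, Victor=1
Event 6 (Sybil -> Carol, 2): Sybil: 2 -> 0, Carol: 0 -> 2. State: Eve=1, Sybil=0, Carol=2, Victor=1
Event 7 (Victor -> Carol, 1): Victor: 1 -> 0, Carol: 2 -> 3. State: Eve=1, Sybil=0, Carol=3, Victor=0
Event 8 (Victor +4): Victor: 0 -> 4. State: Eve=1, Sybil=0, Carol=3, Victor=4
Event 9 (Eve -1): Eve: 1 -> 0. State: Eve=0, Sybil=0, Carol=3, Victor=4
Event 10 (Carol -> Sybil, 1): Carol: 3 -> 2, Sybil: 0 -> 1. State: Eve=0, Sybil=1, Carol=2, Victor=4
Event 11 (Victor +3): Victor: 4 -> 7. State: Eve=0, Sybil=1, Carol=2, Victor=7
Event 12 (Victor +2): Victor: 7 -> 9. State: Eve=0, Sybil=1, Carol=2, Victor=9

Carol's final count: 2

Answer: 2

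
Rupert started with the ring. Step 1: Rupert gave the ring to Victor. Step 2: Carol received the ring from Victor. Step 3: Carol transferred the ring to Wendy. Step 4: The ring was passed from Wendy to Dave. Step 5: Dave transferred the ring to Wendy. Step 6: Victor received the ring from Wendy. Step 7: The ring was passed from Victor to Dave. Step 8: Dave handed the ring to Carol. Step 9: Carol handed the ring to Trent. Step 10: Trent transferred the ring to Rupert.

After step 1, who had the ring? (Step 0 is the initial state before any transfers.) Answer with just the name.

Answer: Victor

Derivation:
Tracking the ring holder through step 1:
After step 0 (start): Rupert
After step 1: Victor

At step 1, the holder is Victor.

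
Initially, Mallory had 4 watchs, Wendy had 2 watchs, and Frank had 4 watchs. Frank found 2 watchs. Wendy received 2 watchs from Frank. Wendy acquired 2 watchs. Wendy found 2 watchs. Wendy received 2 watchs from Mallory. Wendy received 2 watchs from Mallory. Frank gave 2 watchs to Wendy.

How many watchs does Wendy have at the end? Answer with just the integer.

Answer: 14

Derivation:
Tracking counts step by step:
Start: Mallory=4, Wendy=2, Frank=4
Event 1 (Frank +2): Frank: 4 -> 6. State: Mallory=4, Wendy=2, Frank=6
Event 2 (Frank -> Wendy, 2): Frank: 6 -> 4, Wendy: 2 -> 4. State: Mallory=4, Wendy=4, Frank=4
Event 3 (Wendy +2): Wendy: 4 -> 6. State: Mallory=4, Wendy=6, Frank=4
Event 4 (Wendy +2): Wendy: 6 -> 8. State: Mallory=4, Wendy=8, Frank=4
Event 5 (Mallory -> Wendy, 2): Mallory: 4 -> 2, Wendy: 8 -> 10. State: Mallory=2, Wendy=10, Frank=4
Event 6 (Mallory -> Wendy, 2): Mallory: 2 -> 0, Wendy: 10 -> 12. State: Mallory=0, Wendy=12, Frank=4
Event 7 (Frank -> Wendy, 2): Frank: 4 -> 2, Wendy: 12 -> 14. State: Mallory=0, Wendy=14, Frank=2

Wendy's final count: 14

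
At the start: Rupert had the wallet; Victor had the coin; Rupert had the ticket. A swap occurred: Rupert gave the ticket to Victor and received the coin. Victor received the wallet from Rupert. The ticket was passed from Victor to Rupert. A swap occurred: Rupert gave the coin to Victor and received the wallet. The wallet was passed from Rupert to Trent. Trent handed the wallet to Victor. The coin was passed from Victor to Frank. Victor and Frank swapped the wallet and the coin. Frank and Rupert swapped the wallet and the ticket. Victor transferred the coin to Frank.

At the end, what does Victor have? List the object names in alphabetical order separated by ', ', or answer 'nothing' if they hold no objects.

Tracking all object holders:
Start: wallet:Rupert, coin:Victor, ticket:Rupert
Event 1 (swap ticket<->coin: now ticket:Victor, coin:Rupert). State: wallet:Rupert, coin:Rupert, ticket:Victor
Event 2 (give wallet: Rupert -> Victor). State: wallet:Victor, coin:Rupert, ticket:Victor
Event 3 (give ticket: Victor -> Rupert). State: wallet:Victor, coin:Rupert, ticket:Rupert
Event 4 (swap coin<->wallet: now coin:Victor, wallet:Rupert). State: wallet:Rupert, coin:Victor, ticket:Rupert
Event 5 (give wallet: Rupert -> Trent). State: wallet:Trent, coin:Victor, ticket:Rupert
Event 6 (give wallet: Trent -> Victor). State: wallet:Victor, coin:Victor, ticket:Rupert
Event 7 (give coin: Victor -> Frank). State: wallet:Victor, coin:Frank, ticket:Rupert
Event 8 (swap wallet<->coin: now wallet:Frank, coin:Victor). State: wallet:Frank, coin:Victor, ticket:Rupert
Event 9 (swap wallet<->ticket: now wallet:Rupert, ticket:Frank). State: wallet:Rupert, coin:Victor, ticket:Frank
Event 10 (give coin: Victor -> Frank). State: wallet:Rupert, coin:Frank, ticket:Frank

Final state: wallet:Rupert, coin:Frank, ticket:Frank
Victor holds: (nothing).

Answer: nothing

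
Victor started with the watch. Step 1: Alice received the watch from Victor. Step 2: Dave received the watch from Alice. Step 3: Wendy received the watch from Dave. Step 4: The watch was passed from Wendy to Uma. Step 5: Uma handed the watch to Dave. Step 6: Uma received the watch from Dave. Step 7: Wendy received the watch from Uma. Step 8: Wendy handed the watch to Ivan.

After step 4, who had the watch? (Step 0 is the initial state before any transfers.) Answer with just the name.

Tracking the watch holder through step 4:
After step 0 (start): Victor
After step 1: Alice
After step 2: Dave
After step 3: Wendy
After step 4: Uma

At step 4, the holder is Uma.

Answer: Uma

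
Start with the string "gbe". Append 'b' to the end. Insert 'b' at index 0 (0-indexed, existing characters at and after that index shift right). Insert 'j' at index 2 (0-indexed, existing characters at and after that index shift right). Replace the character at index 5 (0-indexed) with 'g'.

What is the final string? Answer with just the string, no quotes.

Answer: bgjbeg

Derivation:
Applying each edit step by step:
Start: "gbe"
Op 1 (append 'b'): "gbe" -> "gbeb"
Op 2 (insert 'b' at idx 0): "gbeb" -> "bgbeb"
Op 3 (insert 'j' at idx 2): "bgbeb" -> "bgjbeb"
Op 4 (replace idx 5: 'b' -> 'g'): "bgjbeb" -> "bgjbeg"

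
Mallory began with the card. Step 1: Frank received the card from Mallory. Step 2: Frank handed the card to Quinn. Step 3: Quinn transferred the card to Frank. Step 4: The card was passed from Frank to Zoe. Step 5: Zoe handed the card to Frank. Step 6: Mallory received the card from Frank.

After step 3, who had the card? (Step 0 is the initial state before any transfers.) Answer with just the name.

Tracking the card holder through step 3:
After step 0 (start): Mallory
After step 1: Frank
After step 2: Quinn
After step 3: Frank

At step 3, the holder is Frank.

Answer: Frank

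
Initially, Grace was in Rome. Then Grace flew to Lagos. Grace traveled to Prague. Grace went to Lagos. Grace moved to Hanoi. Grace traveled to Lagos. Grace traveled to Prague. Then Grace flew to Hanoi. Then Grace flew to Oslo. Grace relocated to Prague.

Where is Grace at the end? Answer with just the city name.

Tracking Grace's location:
Start: Grace is in Rome.
After move 1: Rome -> Lagos. Grace is in Lagos.
After move 2: Lagos -> Prague. Grace is in Prague.
After move 3: Prague -> Lagos. Grace is in Lagos.
After move 4: Lagos -> Hanoi. Grace is in Hanoi.
After move 5: Hanoi -> Lagos. Grace is in Lagos.
After move 6: Lagos -> Prague. Grace is in Prague.
After move 7: Prague -> Hanoi. Grace is in Hanoi.
After move 8: Hanoi -> Oslo. Grace is in Oslo.
After move 9: Oslo -> Prague. Grace is in Prague.

Answer: Prague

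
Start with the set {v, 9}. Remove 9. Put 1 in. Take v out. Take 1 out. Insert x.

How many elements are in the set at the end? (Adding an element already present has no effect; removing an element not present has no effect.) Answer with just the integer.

Tracking the set through each operation:
Start: {9, v}
Event 1 (remove 9): removed. Set: {v}
Event 2 (add 1): added. Set: {1, v}
Event 3 (remove v): removed. Set: {1}
Event 4 (remove 1): removed. Set: {}
Event 5 (add x): added. Set: {x}

Final set: {x} (size 1)

Answer: 1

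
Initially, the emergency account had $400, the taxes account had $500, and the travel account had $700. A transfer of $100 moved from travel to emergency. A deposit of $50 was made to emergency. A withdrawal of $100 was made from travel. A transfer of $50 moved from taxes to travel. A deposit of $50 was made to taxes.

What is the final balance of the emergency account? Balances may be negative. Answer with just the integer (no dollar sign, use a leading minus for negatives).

Answer: 550

Derivation:
Tracking account balances step by step:
Start: emergency=400, taxes=500, travel=700
Event 1 (transfer 100 travel -> emergency): travel: 700 - 100 = 600, emergency: 400 + 100 = 500. Balances: emergency=500, taxes=500, travel=600
Event 2 (deposit 50 to emergency): emergency: 500 + 50 = 550. Balances: emergency=550, taxes=500, travel=600
Event 3 (withdraw 100 from travel): travel: 600 - 100 = 500. Balances: emergency=550, taxes=500, travel=500
Event 4 (transfer 50 taxes -> travel): taxes: 500 - 50 = 450, travel: 500 + 50 = 550. Balances: emergency=550, taxes=450, travel=550
Event 5 (deposit 50 to taxes): taxes: 450 + 50 = 500. Balances: emergency=550, taxes=500, travel=550

Final balance of emergency: 550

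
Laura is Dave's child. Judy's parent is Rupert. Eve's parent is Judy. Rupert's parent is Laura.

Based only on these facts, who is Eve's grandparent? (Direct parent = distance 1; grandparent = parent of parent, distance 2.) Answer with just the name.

Answer: Rupert

Derivation:
Reconstructing the parent chain from the given facts:
  Dave -> Laura -> Rupert -> Judy -> Eve
(each arrow means 'parent of the next')
Positions in the chain (0 = top):
  position of Dave: 0
  position of Laura: 1
  position of Rupert: 2
  position of Judy: 3
  position of Eve: 4

Eve is at position 4; the grandparent is 2 steps up the chain, i.e. position 2: Rupert.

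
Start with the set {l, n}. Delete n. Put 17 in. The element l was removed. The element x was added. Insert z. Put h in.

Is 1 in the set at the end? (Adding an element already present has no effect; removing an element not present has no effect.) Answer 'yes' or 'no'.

Answer: no

Derivation:
Tracking the set through each operation:
Start: {l, n}
Event 1 (remove n): removed. Set: {l}
Event 2 (add 17): added. Set: {17, l}
Event 3 (remove l): removed. Set: {17}
Event 4 (add x): added. Set: {17, x}
Event 5 (add z): added. Set: {17, x, z}
Event 6 (add h): added. Set: {17, h, x, z}

Final set: {17, h, x, z} (size 4)
1 is NOT in the final set.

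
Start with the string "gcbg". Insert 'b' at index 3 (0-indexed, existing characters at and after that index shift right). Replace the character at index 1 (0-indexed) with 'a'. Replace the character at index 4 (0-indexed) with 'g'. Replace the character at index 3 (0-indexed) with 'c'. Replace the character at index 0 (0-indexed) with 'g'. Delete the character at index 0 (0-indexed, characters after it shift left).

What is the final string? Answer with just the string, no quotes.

Answer: abcg

Derivation:
Applying each edit step by step:
Start: "gcbg"
Op 1 (insert 'b' at idx 3): "gcbg" -> "gcbbg"
Op 2 (replace idx 1: 'c' -> 'a'): "gcbbg" -> "gabbg"
Op 3 (replace idx 4: 'g' -> 'g'): "gabbg" -> "gabbg"
Op 4 (replace idx 3: 'b' -> 'c'): "gabbg" -> "gabcg"
Op 5 (replace idx 0: 'g' -> 'g'): "gabcg" -> "gabcg"
Op 6 (delete idx 0 = 'g'): "gabcg" -> "abcg"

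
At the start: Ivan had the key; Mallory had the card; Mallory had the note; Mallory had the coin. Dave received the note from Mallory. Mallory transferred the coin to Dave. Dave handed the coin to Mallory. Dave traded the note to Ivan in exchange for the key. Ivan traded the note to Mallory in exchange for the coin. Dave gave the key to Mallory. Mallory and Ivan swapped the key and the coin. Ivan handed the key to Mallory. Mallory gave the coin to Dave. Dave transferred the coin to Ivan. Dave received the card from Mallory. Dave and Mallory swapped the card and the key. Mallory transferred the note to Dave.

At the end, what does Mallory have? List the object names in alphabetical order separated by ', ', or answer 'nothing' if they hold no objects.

Tracking all object holders:
Start: key:Ivan, card:Mallory, note:Mallory, coin:Mallory
Event 1 (give note: Mallory -> Dave). State: key:Ivan, card:Mallory, note:Dave, coin:Mallory
Event 2 (give coin: Mallory -> Dave). State: key:Ivan, card:Mallory, note:Dave, coin:Dave
Event 3 (give coin: Dave -> Mallory). State: key:Ivan, card:Mallory, note:Dave, coin:Mallory
Event 4 (swap note<->key: now note:Ivan, key:Dave). State: key:Dave, card:Mallory, note:Ivan, coin:Mallory
Event 5 (swap note<->coin: now note:Mallory, coin:Ivan). State: key:Dave, card:Mallory, note:Mallory, coin:Ivan
Event 6 (give key: Dave -> Mallory). State: key:Mallory, card:Mallory, note:Mallory, coin:Ivan
Event 7 (swap key<->coin: now key:Ivan, coin:Mallory). State: key:Ivan, card:Mallory, note:Mallory, coin:Mallory
Event 8 (give key: Ivan -> Mallory). State: key:Mallory, card:Mallory, note:Mallory, coin:Mallory
Event 9 (give coin: Mallory -> Dave). State: key:Mallory, card:Mallory, note:Mallory, coin:Dave
Event 10 (give coin: Dave -> Ivan). State: key:Mallory, card:Mallory, note:Mallory, coin:Ivan
Event 11 (give card: Mallory -> Dave). State: key:Mallory, card:Dave, note:Mallory, coin:Ivan
Event 12 (swap card<->key: now card:Mallory, key:Dave). State: key:Dave, card:Mallory, note:Mallory, coin:Ivan
Event 13 (give note: Mallory -> Dave). State: key:Dave, card:Mallory, note:Dave, coin:Ivan

Final state: key:Dave, card:Mallory, note:Dave, coin:Ivan
Mallory holds: card.

Answer: card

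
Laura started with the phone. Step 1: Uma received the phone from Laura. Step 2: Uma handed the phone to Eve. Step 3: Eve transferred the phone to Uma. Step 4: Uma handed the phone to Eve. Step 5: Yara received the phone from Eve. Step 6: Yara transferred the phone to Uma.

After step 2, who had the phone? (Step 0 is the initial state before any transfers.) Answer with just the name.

Tracking the phone holder through step 2:
After step 0 (start): Laura
After step 1: Uma
After step 2: Eve

At step 2, the holder is Eve.

Answer: Eve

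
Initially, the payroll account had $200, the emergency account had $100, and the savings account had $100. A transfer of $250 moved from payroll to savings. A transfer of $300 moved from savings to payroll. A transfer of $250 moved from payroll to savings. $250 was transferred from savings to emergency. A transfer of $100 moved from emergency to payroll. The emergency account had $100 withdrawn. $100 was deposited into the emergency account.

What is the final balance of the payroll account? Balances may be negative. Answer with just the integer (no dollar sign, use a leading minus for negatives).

Answer: 100

Derivation:
Tracking account balances step by step:
Start: payroll=200, emergency=100, savings=100
Event 1 (transfer 250 payroll -> savings): payroll: 200 - 250 = -50, savings: 100 + 250 = 350. Balances: payroll=-50, emergency=100, savings=350
Event 2 (transfer 300 savings -> payroll): savings: 350 - 300 = 50, payroll: -50 + 300 = 250. Balances: payroll=250, emergency=100, savings=50
Event 3 (transfer 250 payroll -> savings): payroll: 250 - 250 = 0, savings: 50 + 250 = 300. Balances: payroll=0, emergency=100, savings=300
Event 4 (transfer 250 savings -> emergency): savings: 300 - 250 = 50, emergency: 100 + 250 = 350. Balances: payroll=0, emergency=350, savings=50
Event 5 (transfer 100 emergency -> payroll): emergency: 350 - 100 = 250, payroll: 0 + 100 = 100. Balances: payroll=100, emergency=250, savings=50
Event 6 (withdraw 100 from emergency): emergency: 250 - 100 = 150. Balances: payroll=100, emergency=150, savings=50
Event 7 (deposit 100 to emergency): emergency: 150 + 100 = 250. Balances: payroll=100, emergency=250, savings=50

Final balance of payroll: 100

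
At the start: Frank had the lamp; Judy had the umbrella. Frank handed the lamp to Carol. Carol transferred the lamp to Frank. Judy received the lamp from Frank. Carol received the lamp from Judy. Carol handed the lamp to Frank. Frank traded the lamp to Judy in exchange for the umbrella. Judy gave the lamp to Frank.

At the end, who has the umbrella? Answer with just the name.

Answer: Frank

Derivation:
Tracking all object holders:
Start: lamp:Frank, umbrella:Judy
Event 1 (give lamp: Frank -> Carol). State: lamp:Carol, umbrella:Judy
Event 2 (give lamp: Carol -> Frank). State: lamp:Frank, umbrella:Judy
Event 3 (give lamp: Frank -> Judy). State: lamp:Judy, umbrella:Judy
Event 4 (give lamp: Judy -> Carol). State: lamp:Carol, umbrella:Judy
Event 5 (give lamp: Carol -> Frank). State: lamp:Frank, umbrella:Judy
Event 6 (swap lamp<->umbrella: now lamp:Judy, umbrella:Frank). State: lamp:Judy, umbrella:Frank
Event 7 (give lamp: Judy -> Frank). State: lamp:Frank, umbrella:Frank

Final state: lamp:Frank, umbrella:Frank
The umbrella is held by Frank.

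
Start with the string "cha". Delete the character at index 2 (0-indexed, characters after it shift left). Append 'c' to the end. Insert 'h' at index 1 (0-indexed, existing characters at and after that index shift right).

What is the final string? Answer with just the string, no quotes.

Applying each edit step by step:
Start: "cha"
Op 1 (delete idx 2 = 'a'): "cha" -> "ch"
Op 2 (append 'c'): "ch" -> "chc"
Op 3 (insert 'h' at idx 1): "chc" -> "chhc"

Answer: chhc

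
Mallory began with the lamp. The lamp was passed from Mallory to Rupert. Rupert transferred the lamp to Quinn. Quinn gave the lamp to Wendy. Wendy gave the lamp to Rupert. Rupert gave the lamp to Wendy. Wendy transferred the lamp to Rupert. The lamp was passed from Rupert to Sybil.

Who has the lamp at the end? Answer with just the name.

Answer: Sybil

Derivation:
Tracking the lamp through each event:
Start: Mallory has the lamp.
After event 1: Rupert has the lamp.
After event 2: Quinn has the lamp.
After event 3: Wendy has the lamp.
After event 4: Rupert has the lamp.
After event 5: Wendy has the lamp.
After event 6: Rupert has the lamp.
After event 7: Sybil has the lamp.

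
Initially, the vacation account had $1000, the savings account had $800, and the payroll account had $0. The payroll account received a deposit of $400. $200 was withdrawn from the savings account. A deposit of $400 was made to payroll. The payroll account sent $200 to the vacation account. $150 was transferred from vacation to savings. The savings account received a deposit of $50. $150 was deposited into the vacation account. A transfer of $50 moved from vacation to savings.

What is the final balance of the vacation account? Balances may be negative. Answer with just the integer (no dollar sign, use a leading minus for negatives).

Answer: 1150

Derivation:
Tracking account balances step by step:
Start: vacation=1000, savings=800, payroll=0
Event 1 (deposit 400 to payroll): payroll: 0 + 400 = 400. Balances: vacation=1000, savings=800, payroll=400
Event 2 (withdraw 200 from savings): savings: 800 - 200 = 600. Balances: vacation=1000, savings=600, payroll=400
Event 3 (deposit 400 to payroll): payroll: 400 + 400 = 800. Balances: vacation=1000, savings=600, payroll=800
Event 4 (transfer 200 payroll -> vacation): payroll: 800 - 200 = 600, vacation: 1000 + 200 = 1200. Balances: vacation=1200, savings=600, payroll=600
Event 5 (transfer 150 vacation -> savings): vacation: 1200 - 150 = 1050, savings: 600 + 150 = 750. Balances: vacation=1050, savings=750, payroll=600
Event 6 (deposit 50 to savings): savings: 750 + 50 = 800. Balances: vacation=1050, savings=800, payroll=600
Event 7 (deposit 150 to vacation): vacation: 1050 + 150 = 1200. Balances: vacation=1200, savings=800, payroll=600
Event 8 (transfer 50 vacation -> savings): vacation: 1200 - 50 = 1150, savings: 800 + 50 = 850. Balances: vacation=1150, savings=850, payroll=600

Final balance of vacation: 1150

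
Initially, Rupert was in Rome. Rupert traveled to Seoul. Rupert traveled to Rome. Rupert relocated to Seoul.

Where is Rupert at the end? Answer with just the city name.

Answer: Seoul

Derivation:
Tracking Rupert's location:
Start: Rupert is in Rome.
After move 1: Rome -> Seoul. Rupert is in Seoul.
After move 2: Seoul -> Rome. Rupert is in Rome.
After move 3: Rome -> Seoul. Rupert is in Seoul.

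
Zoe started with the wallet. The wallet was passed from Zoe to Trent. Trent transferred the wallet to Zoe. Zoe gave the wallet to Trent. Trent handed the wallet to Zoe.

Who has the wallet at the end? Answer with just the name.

Tracking the wallet through each event:
Start: Zoe has the wallet.
After event 1: Trent has the wallet.
After event 2: Zoe has the wallet.
After event 3: Trent has the wallet.
After event 4: Zoe has the wallet.

Answer: Zoe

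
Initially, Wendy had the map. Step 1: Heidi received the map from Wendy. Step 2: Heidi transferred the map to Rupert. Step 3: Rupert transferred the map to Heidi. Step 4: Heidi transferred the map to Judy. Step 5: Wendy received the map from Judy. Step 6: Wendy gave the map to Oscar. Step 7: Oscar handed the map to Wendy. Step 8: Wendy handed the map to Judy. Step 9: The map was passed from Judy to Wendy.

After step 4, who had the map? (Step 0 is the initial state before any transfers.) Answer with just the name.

Answer: Judy

Derivation:
Tracking the map holder through step 4:
After step 0 (start): Wendy
After step 1: Heidi
After step 2: Rupert
After step 3: Heidi
After step 4: Judy

At step 4, the holder is Judy.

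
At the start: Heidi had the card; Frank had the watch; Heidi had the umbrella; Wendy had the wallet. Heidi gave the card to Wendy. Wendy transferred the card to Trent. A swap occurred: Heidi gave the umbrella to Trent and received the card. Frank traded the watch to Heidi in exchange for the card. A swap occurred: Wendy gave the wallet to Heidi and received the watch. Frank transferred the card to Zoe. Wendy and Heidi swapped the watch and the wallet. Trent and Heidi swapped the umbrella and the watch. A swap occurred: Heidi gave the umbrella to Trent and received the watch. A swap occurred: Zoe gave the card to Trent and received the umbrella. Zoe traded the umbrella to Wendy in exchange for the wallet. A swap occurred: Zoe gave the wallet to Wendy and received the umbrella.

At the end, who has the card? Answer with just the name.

Tracking all object holders:
Start: card:Heidi, watch:Frank, umbrella:Heidi, wallet:Wendy
Event 1 (give card: Heidi -> Wendy). State: card:Wendy, watch:Frank, umbrella:Heidi, wallet:Wendy
Event 2 (give card: Wendy -> Trent). State: card:Trent, watch:Frank, umbrella:Heidi, wallet:Wendy
Event 3 (swap umbrella<->card: now umbrella:Trent, card:Heidi). State: card:Heidi, watch:Frank, umbrella:Trent, wallet:Wendy
Event 4 (swap watch<->card: now watch:Heidi, card:Frank). State: card:Frank, watch:Heidi, umbrella:Trent, wallet:Wendy
Event 5 (swap wallet<->watch: now wallet:Heidi, watch:Wendy). State: card:Frank, watch:Wendy, umbrella:Trent, wallet:Heidi
Event 6 (give card: Frank -> Zoe). State: card:Zoe, watch:Wendy, umbrella:Trent, wallet:Heidi
Event 7 (swap watch<->wallet: now watch:Heidi, wallet:Wendy). State: card:Zoe, watch:Heidi, umbrella:Trent, wallet:Wendy
Event 8 (swap umbrella<->watch: now umbrella:Heidi, watch:Trent). State: card:Zoe, watch:Trent, umbrella:Heidi, wallet:Wendy
Event 9 (swap umbrella<->watch: now umbrella:Trent, watch:Heidi). State: card:Zoe, watch:Heidi, umbrella:Trent, wallet:Wendy
Event 10 (swap card<->umbrella: now card:Trent, umbrella:Zoe). State: card:Trent, watch:Heidi, umbrella:Zoe, wallet:Wendy
Event 11 (swap umbrella<->wallet: now umbrella:Wendy, wallet:Zoe). State: card:Trent, watch:Heidi, umbrella:Wendy, wallet:Zoe
Event 12 (swap wallet<->umbrella: now wallet:Wendy, umbrella:Zoe). State: card:Trent, watch:Heidi, umbrella:Zoe, wallet:Wendy

Final state: card:Trent, watch:Heidi, umbrella:Zoe, wallet:Wendy
The card is held by Trent.

Answer: Trent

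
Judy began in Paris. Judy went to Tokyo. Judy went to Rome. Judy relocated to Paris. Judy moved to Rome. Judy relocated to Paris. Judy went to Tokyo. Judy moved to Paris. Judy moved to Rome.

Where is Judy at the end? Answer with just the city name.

Tracking Judy's location:
Start: Judy is in Paris.
After move 1: Paris -> Tokyo. Judy is in Tokyo.
After move 2: Tokyo -> Rome. Judy is in Rome.
After move 3: Rome -> Paris. Judy is in Paris.
After move 4: Paris -> Rome. Judy is in Rome.
After move 5: Rome -> Paris. Judy is in Paris.
After move 6: Paris -> Tokyo. Judy is in Tokyo.
After move 7: Tokyo -> Paris. Judy is in Paris.
After move 8: Paris -> Rome. Judy is in Rome.

Answer: Rome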